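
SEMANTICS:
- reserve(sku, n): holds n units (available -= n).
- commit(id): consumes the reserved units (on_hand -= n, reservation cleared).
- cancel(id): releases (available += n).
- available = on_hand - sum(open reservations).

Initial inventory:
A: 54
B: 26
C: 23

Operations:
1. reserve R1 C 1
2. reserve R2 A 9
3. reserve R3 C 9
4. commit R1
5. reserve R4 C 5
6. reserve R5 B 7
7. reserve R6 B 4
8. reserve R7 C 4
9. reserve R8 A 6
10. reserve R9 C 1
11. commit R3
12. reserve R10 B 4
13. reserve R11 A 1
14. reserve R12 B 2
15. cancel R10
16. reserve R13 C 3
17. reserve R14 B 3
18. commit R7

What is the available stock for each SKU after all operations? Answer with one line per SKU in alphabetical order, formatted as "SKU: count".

Step 1: reserve R1 C 1 -> on_hand[A=54 B=26 C=23] avail[A=54 B=26 C=22] open={R1}
Step 2: reserve R2 A 9 -> on_hand[A=54 B=26 C=23] avail[A=45 B=26 C=22] open={R1,R2}
Step 3: reserve R3 C 9 -> on_hand[A=54 B=26 C=23] avail[A=45 B=26 C=13] open={R1,R2,R3}
Step 4: commit R1 -> on_hand[A=54 B=26 C=22] avail[A=45 B=26 C=13] open={R2,R3}
Step 5: reserve R4 C 5 -> on_hand[A=54 B=26 C=22] avail[A=45 B=26 C=8] open={R2,R3,R4}
Step 6: reserve R5 B 7 -> on_hand[A=54 B=26 C=22] avail[A=45 B=19 C=8] open={R2,R3,R4,R5}
Step 7: reserve R6 B 4 -> on_hand[A=54 B=26 C=22] avail[A=45 B=15 C=8] open={R2,R3,R4,R5,R6}
Step 8: reserve R7 C 4 -> on_hand[A=54 B=26 C=22] avail[A=45 B=15 C=4] open={R2,R3,R4,R5,R6,R7}
Step 9: reserve R8 A 6 -> on_hand[A=54 B=26 C=22] avail[A=39 B=15 C=4] open={R2,R3,R4,R5,R6,R7,R8}
Step 10: reserve R9 C 1 -> on_hand[A=54 B=26 C=22] avail[A=39 B=15 C=3] open={R2,R3,R4,R5,R6,R7,R8,R9}
Step 11: commit R3 -> on_hand[A=54 B=26 C=13] avail[A=39 B=15 C=3] open={R2,R4,R5,R6,R7,R8,R9}
Step 12: reserve R10 B 4 -> on_hand[A=54 B=26 C=13] avail[A=39 B=11 C=3] open={R10,R2,R4,R5,R6,R7,R8,R9}
Step 13: reserve R11 A 1 -> on_hand[A=54 B=26 C=13] avail[A=38 B=11 C=3] open={R10,R11,R2,R4,R5,R6,R7,R8,R9}
Step 14: reserve R12 B 2 -> on_hand[A=54 B=26 C=13] avail[A=38 B=9 C=3] open={R10,R11,R12,R2,R4,R5,R6,R7,R8,R9}
Step 15: cancel R10 -> on_hand[A=54 B=26 C=13] avail[A=38 B=13 C=3] open={R11,R12,R2,R4,R5,R6,R7,R8,R9}
Step 16: reserve R13 C 3 -> on_hand[A=54 B=26 C=13] avail[A=38 B=13 C=0] open={R11,R12,R13,R2,R4,R5,R6,R7,R8,R9}
Step 17: reserve R14 B 3 -> on_hand[A=54 B=26 C=13] avail[A=38 B=10 C=0] open={R11,R12,R13,R14,R2,R4,R5,R6,R7,R8,R9}
Step 18: commit R7 -> on_hand[A=54 B=26 C=9] avail[A=38 B=10 C=0] open={R11,R12,R13,R14,R2,R4,R5,R6,R8,R9}

Answer: A: 38
B: 10
C: 0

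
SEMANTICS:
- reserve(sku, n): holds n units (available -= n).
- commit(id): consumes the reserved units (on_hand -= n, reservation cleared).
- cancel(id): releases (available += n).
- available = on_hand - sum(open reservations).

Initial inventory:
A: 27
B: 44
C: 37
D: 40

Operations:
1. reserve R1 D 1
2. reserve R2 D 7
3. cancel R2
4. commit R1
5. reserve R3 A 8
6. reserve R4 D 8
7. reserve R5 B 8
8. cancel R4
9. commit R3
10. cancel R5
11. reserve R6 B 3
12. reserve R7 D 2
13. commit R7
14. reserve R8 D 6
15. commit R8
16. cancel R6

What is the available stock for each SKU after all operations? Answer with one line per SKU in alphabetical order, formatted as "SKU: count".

Step 1: reserve R1 D 1 -> on_hand[A=27 B=44 C=37 D=40] avail[A=27 B=44 C=37 D=39] open={R1}
Step 2: reserve R2 D 7 -> on_hand[A=27 B=44 C=37 D=40] avail[A=27 B=44 C=37 D=32] open={R1,R2}
Step 3: cancel R2 -> on_hand[A=27 B=44 C=37 D=40] avail[A=27 B=44 C=37 D=39] open={R1}
Step 4: commit R1 -> on_hand[A=27 B=44 C=37 D=39] avail[A=27 B=44 C=37 D=39] open={}
Step 5: reserve R3 A 8 -> on_hand[A=27 B=44 C=37 D=39] avail[A=19 B=44 C=37 D=39] open={R3}
Step 6: reserve R4 D 8 -> on_hand[A=27 B=44 C=37 D=39] avail[A=19 B=44 C=37 D=31] open={R3,R4}
Step 7: reserve R5 B 8 -> on_hand[A=27 B=44 C=37 D=39] avail[A=19 B=36 C=37 D=31] open={R3,R4,R5}
Step 8: cancel R4 -> on_hand[A=27 B=44 C=37 D=39] avail[A=19 B=36 C=37 D=39] open={R3,R5}
Step 9: commit R3 -> on_hand[A=19 B=44 C=37 D=39] avail[A=19 B=36 C=37 D=39] open={R5}
Step 10: cancel R5 -> on_hand[A=19 B=44 C=37 D=39] avail[A=19 B=44 C=37 D=39] open={}
Step 11: reserve R6 B 3 -> on_hand[A=19 B=44 C=37 D=39] avail[A=19 B=41 C=37 D=39] open={R6}
Step 12: reserve R7 D 2 -> on_hand[A=19 B=44 C=37 D=39] avail[A=19 B=41 C=37 D=37] open={R6,R7}
Step 13: commit R7 -> on_hand[A=19 B=44 C=37 D=37] avail[A=19 B=41 C=37 D=37] open={R6}
Step 14: reserve R8 D 6 -> on_hand[A=19 B=44 C=37 D=37] avail[A=19 B=41 C=37 D=31] open={R6,R8}
Step 15: commit R8 -> on_hand[A=19 B=44 C=37 D=31] avail[A=19 B=41 C=37 D=31] open={R6}
Step 16: cancel R6 -> on_hand[A=19 B=44 C=37 D=31] avail[A=19 B=44 C=37 D=31] open={}

Answer: A: 19
B: 44
C: 37
D: 31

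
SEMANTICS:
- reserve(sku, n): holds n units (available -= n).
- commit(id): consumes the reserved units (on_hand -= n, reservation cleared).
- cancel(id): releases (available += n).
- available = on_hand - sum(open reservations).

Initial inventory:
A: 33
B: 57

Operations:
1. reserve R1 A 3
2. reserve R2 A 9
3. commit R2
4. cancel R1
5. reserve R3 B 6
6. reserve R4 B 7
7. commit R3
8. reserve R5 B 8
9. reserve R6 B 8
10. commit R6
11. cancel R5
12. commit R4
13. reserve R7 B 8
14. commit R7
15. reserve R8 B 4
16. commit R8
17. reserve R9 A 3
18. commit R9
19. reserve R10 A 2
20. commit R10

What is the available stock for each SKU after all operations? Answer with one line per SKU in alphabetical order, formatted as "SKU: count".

Answer: A: 19
B: 24

Derivation:
Step 1: reserve R1 A 3 -> on_hand[A=33 B=57] avail[A=30 B=57] open={R1}
Step 2: reserve R2 A 9 -> on_hand[A=33 B=57] avail[A=21 B=57] open={R1,R2}
Step 3: commit R2 -> on_hand[A=24 B=57] avail[A=21 B=57] open={R1}
Step 4: cancel R1 -> on_hand[A=24 B=57] avail[A=24 B=57] open={}
Step 5: reserve R3 B 6 -> on_hand[A=24 B=57] avail[A=24 B=51] open={R3}
Step 6: reserve R4 B 7 -> on_hand[A=24 B=57] avail[A=24 B=44] open={R3,R4}
Step 7: commit R3 -> on_hand[A=24 B=51] avail[A=24 B=44] open={R4}
Step 8: reserve R5 B 8 -> on_hand[A=24 B=51] avail[A=24 B=36] open={R4,R5}
Step 9: reserve R6 B 8 -> on_hand[A=24 B=51] avail[A=24 B=28] open={R4,R5,R6}
Step 10: commit R6 -> on_hand[A=24 B=43] avail[A=24 B=28] open={R4,R5}
Step 11: cancel R5 -> on_hand[A=24 B=43] avail[A=24 B=36] open={R4}
Step 12: commit R4 -> on_hand[A=24 B=36] avail[A=24 B=36] open={}
Step 13: reserve R7 B 8 -> on_hand[A=24 B=36] avail[A=24 B=28] open={R7}
Step 14: commit R7 -> on_hand[A=24 B=28] avail[A=24 B=28] open={}
Step 15: reserve R8 B 4 -> on_hand[A=24 B=28] avail[A=24 B=24] open={R8}
Step 16: commit R8 -> on_hand[A=24 B=24] avail[A=24 B=24] open={}
Step 17: reserve R9 A 3 -> on_hand[A=24 B=24] avail[A=21 B=24] open={R9}
Step 18: commit R9 -> on_hand[A=21 B=24] avail[A=21 B=24] open={}
Step 19: reserve R10 A 2 -> on_hand[A=21 B=24] avail[A=19 B=24] open={R10}
Step 20: commit R10 -> on_hand[A=19 B=24] avail[A=19 B=24] open={}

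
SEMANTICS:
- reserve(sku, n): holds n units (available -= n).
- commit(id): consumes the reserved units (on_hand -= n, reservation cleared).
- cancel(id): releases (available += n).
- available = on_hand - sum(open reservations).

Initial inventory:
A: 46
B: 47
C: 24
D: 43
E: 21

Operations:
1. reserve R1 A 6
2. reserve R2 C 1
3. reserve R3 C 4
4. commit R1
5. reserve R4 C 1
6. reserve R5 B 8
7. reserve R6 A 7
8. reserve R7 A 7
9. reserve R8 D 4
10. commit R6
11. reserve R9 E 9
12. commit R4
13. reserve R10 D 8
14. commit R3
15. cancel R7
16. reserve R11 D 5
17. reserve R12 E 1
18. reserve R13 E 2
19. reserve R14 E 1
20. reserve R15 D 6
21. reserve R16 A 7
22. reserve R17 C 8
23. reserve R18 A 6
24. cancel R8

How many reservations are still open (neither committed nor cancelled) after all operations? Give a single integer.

Answer: 12

Derivation:
Step 1: reserve R1 A 6 -> on_hand[A=46 B=47 C=24 D=43 E=21] avail[A=40 B=47 C=24 D=43 E=21] open={R1}
Step 2: reserve R2 C 1 -> on_hand[A=46 B=47 C=24 D=43 E=21] avail[A=40 B=47 C=23 D=43 E=21] open={R1,R2}
Step 3: reserve R3 C 4 -> on_hand[A=46 B=47 C=24 D=43 E=21] avail[A=40 B=47 C=19 D=43 E=21] open={R1,R2,R3}
Step 4: commit R1 -> on_hand[A=40 B=47 C=24 D=43 E=21] avail[A=40 B=47 C=19 D=43 E=21] open={R2,R3}
Step 5: reserve R4 C 1 -> on_hand[A=40 B=47 C=24 D=43 E=21] avail[A=40 B=47 C=18 D=43 E=21] open={R2,R3,R4}
Step 6: reserve R5 B 8 -> on_hand[A=40 B=47 C=24 D=43 E=21] avail[A=40 B=39 C=18 D=43 E=21] open={R2,R3,R4,R5}
Step 7: reserve R6 A 7 -> on_hand[A=40 B=47 C=24 D=43 E=21] avail[A=33 B=39 C=18 D=43 E=21] open={R2,R3,R4,R5,R6}
Step 8: reserve R7 A 7 -> on_hand[A=40 B=47 C=24 D=43 E=21] avail[A=26 B=39 C=18 D=43 E=21] open={R2,R3,R4,R5,R6,R7}
Step 9: reserve R8 D 4 -> on_hand[A=40 B=47 C=24 D=43 E=21] avail[A=26 B=39 C=18 D=39 E=21] open={R2,R3,R4,R5,R6,R7,R8}
Step 10: commit R6 -> on_hand[A=33 B=47 C=24 D=43 E=21] avail[A=26 B=39 C=18 D=39 E=21] open={R2,R3,R4,R5,R7,R8}
Step 11: reserve R9 E 9 -> on_hand[A=33 B=47 C=24 D=43 E=21] avail[A=26 B=39 C=18 D=39 E=12] open={R2,R3,R4,R5,R7,R8,R9}
Step 12: commit R4 -> on_hand[A=33 B=47 C=23 D=43 E=21] avail[A=26 B=39 C=18 D=39 E=12] open={R2,R3,R5,R7,R8,R9}
Step 13: reserve R10 D 8 -> on_hand[A=33 B=47 C=23 D=43 E=21] avail[A=26 B=39 C=18 D=31 E=12] open={R10,R2,R3,R5,R7,R8,R9}
Step 14: commit R3 -> on_hand[A=33 B=47 C=19 D=43 E=21] avail[A=26 B=39 C=18 D=31 E=12] open={R10,R2,R5,R7,R8,R9}
Step 15: cancel R7 -> on_hand[A=33 B=47 C=19 D=43 E=21] avail[A=33 B=39 C=18 D=31 E=12] open={R10,R2,R5,R8,R9}
Step 16: reserve R11 D 5 -> on_hand[A=33 B=47 C=19 D=43 E=21] avail[A=33 B=39 C=18 D=26 E=12] open={R10,R11,R2,R5,R8,R9}
Step 17: reserve R12 E 1 -> on_hand[A=33 B=47 C=19 D=43 E=21] avail[A=33 B=39 C=18 D=26 E=11] open={R10,R11,R12,R2,R5,R8,R9}
Step 18: reserve R13 E 2 -> on_hand[A=33 B=47 C=19 D=43 E=21] avail[A=33 B=39 C=18 D=26 E=9] open={R10,R11,R12,R13,R2,R5,R8,R9}
Step 19: reserve R14 E 1 -> on_hand[A=33 B=47 C=19 D=43 E=21] avail[A=33 B=39 C=18 D=26 E=8] open={R10,R11,R12,R13,R14,R2,R5,R8,R9}
Step 20: reserve R15 D 6 -> on_hand[A=33 B=47 C=19 D=43 E=21] avail[A=33 B=39 C=18 D=20 E=8] open={R10,R11,R12,R13,R14,R15,R2,R5,R8,R9}
Step 21: reserve R16 A 7 -> on_hand[A=33 B=47 C=19 D=43 E=21] avail[A=26 B=39 C=18 D=20 E=8] open={R10,R11,R12,R13,R14,R15,R16,R2,R5,R8,R9}
Step 22: reserve R17 C 8 -> on_hand[A=33 B=47 C=19 D=43 E=21] avail[A=26 B=39 C=10 D=20 E=8] open={R10,R11,R12,R13,R14,R15,R16,R17,R2,R5,R8,R9}
Step 23: reserve R18 A 6 -> on_hand[A=33 B=47 C=19 D=43 E=21] avail[A=20 B=39 C=10 D=20 E=8] open={R10,R11,R12,R13,R14,R15,R16,R17,R18,R2,R5,R8,R9}
Step 24: cancel R8 -> on_hand[A=33 B=47 C=19 D=43 E=21] avail[A=20 B=39 C=10 D=24 E=8] open={R10,R11,R12,R13,R14,R15,R16,R17,R18,R2,R5,R9}
Open reservations: ['R10', 'R11', 'R12', 'R13', 'R14', 'R15', 'R16', 'R17', 'R18', 'R2', 'R5', 'R9'] -> 12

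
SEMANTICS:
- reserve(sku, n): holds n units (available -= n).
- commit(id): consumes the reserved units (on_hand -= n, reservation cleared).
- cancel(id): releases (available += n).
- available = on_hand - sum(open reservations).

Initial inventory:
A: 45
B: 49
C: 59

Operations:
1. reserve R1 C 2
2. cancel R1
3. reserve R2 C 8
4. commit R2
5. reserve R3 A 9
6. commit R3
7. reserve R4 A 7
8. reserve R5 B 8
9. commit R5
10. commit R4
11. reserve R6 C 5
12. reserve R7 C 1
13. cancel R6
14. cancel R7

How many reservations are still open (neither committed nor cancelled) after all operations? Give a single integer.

Answer: 0

Derivation:
Step 1: reserve R1 C 2 -> on_hand[A=45 B=49 C=59] avail[A=45 B=49 C=57] open={R1}
Step 2: cancel R1 -> on_hand[A=45 B=49 C=59] avail[A=45 B=49 C=59] open={}
Step 3: reserve R2 C 8 -> on_hand[A=45 B=49 C=59] avail[A=45 B=49 C=51] open={R2}
Step 4: commit R2 -> on_hand[A=45 B=49 C=51] avail[A=45 B=49 C=51] open={}
Step 5: reserve R3 A 9 -> on_hand[A=45 B=49 C=51] avail[A=36 B=49 C=51] open={R3}
Step 6: commit R3 -> on_hand[A=36 B=49 C=51] avail[A=36 B=49 C=51] open={}
Step 7: reserve R4 A 7 -> on_hand[A=36 B=49 C=51] avail[A=29 B=49 C=51] open={R4}
Step 8: reserve R5 B 8 -> on_hand[A=36 B=49 C=51] avail[A=29 B=41 C=51] open={R4,R5}
Step 9: commit R5 -> on_hand[A=36 B=41 C=51] avail[A=29 B=41 C=51] open={R4}
Step 10: commit R4 -> on_hand[A=29 B=41 C=51] avail[A=29 B=41 C=51] open={}
Step 11: reserve R6 C 5 -> on_hand[A=29 B=41 C=51] avail[A=29 B=41 C=46] open={R6}
Step 12: reserve R7 C 1 -> on_hand[A=29 B=41 C=51] avail[A=29 B=41 C=45] open={R6,R7}
Step 13: cancel R6 -> on_hand[A=29 B=41 C=51] avail[A=29 B=41 C=50] open={R7}
Step 14: cancel R7 -> on_hand[A=29 B=41 C=51] avail[A=29 B=41 C=51] open={}
Open reservations: [] -> 0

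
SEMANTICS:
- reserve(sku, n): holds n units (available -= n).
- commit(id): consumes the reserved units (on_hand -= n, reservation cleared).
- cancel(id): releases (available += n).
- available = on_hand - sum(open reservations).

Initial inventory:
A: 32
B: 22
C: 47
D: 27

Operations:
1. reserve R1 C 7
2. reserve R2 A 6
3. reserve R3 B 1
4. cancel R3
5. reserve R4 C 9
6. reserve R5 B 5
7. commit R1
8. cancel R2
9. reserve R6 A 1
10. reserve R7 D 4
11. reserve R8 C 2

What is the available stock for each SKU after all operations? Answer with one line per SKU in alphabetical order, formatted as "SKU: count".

Step 1: reserve R1 C 7 -> on_hand[A=32 B=22 C=47 D=27] avail[A=32 B=22 C=40 D=27] open={R1}
Step 2: reserve R2 A 6 -> on_hand[A=32 B=22 C=47 D=27] avail[A=26 B=22 C=40 D=27] open={R1,R2}
Step 3: reserve R3 B 1 -> on_hand[A=32 B=22 C=47 D=27] avail[A=26 B=21 C=40 D=27] open={R1,R2,R3}
Step 4: cancel R3 -> on_hand[A=32 B=22 C=47 D=27] avail[A=26 B=22 C=40 D=27] open={R1,R2}
Step 5: reserve R4 C 9 -> on_hand[A=32 B=22 C=47 D=27] avail[A=26 B=22 C=31 D=27] open={R1,R2,R4}
Step 6: reserve R5 B 5 -> on_hand[A=32 B=22 C=47 D=27] avail[A=26 B=17 C=31 D=27] open={R1,R2,R4,R5}
Step 7: commit R1 -> on_hand[A=32 B=22 C=40 D=27] avail[A=26 B=17 C=31 D=27] open={R2,R4,R5}
Step 8: cancel R2 -> on_hand[A=32 B=22 C=40 D=27] avail[A=32 B=17 C=31 D=27] open={R4,R5}
Step 9: reserve R6 A 1 -> on_hand[A=32 B=22 C=40 D=27] avail[A=31 B=17 C=31 D=27] open={R4,R5,R6}
Step 10: reserve R7 D 4 -> on_hand[A=32 B=22 C=40 D=27] avail[A=31 B=17 C=31 D=23] open={R4,R5,R6,R7}
Step 11: reserve R8 C 2 -> on_hand[A=32 B=22 C=40 D=27] avail[A=31 B=17 C=29 D=23] open={R4,R5,R6,R7,R8}

Answer: A: 31
B: 17
C: 29
D: 23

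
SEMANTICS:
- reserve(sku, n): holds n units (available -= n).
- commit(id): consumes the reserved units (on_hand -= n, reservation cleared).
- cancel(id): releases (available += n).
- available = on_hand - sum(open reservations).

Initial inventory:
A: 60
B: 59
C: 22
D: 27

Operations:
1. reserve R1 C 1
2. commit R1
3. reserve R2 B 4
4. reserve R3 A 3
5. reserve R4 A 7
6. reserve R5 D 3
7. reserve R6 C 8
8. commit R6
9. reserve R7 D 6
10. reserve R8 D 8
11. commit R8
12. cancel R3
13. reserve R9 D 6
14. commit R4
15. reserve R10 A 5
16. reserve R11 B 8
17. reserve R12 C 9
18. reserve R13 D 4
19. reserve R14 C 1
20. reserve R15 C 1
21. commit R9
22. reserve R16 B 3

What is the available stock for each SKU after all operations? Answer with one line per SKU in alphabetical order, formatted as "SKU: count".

Answer: A: 48
B: 44
C: 2
D: 0

Derivation:
Step 1: reserve R1 C 1 -> on_hand[A=60 B=59 C=22 D=27] avail[A=60 B=59 C=21 D=27] open={R1}
Step 2: commit R1 -> on_hand[A=60 B=59 C=21 D=27] avail[A=60 B=59 C=21 D=27] open={}
Step 3: reserve R2 B 4 -> on_hand[A=60 B=59 C=21 D=27] avail[A=60 B=55 C=21 D=27] open={R2}
Step 4: reserve R3 A 3 -> on_hand[A=60 B=59 C=21 D=27] avail[A=57 B=55 C=21 D=27] open={R2,R3}
Step 5: reserve R4 A 7 -> on_hand[A=60 B=59 C=21 D=27] avail[A=50 B=55 C=21 D=27] open={R2,R3,R4}
Step 6: reserve R5 D 3 -> on_hand[A=60 B=59 C=21 D=27] avail[A=50 B=55 C=21 D=24] open={R2,R3,R4,R5}
Step 7: reserve R6 C 8 -> on_hand[A=60 B=59 C=21 D=27] avail[A=50 B=55 C=13 D=24] open={R2,R3,R4,R5,R6}
Step 8: commit R6 -> on_hand[A=60 B=59 C=13 D=27] avail[A=50 B=55 C=13 D=24] open={R2,R3,R4,R5}
Step 9: reserve R7 D 6 -> on_hand[A=60 B=59 C=13 D=27] avail[A=50 B=55 C=13 D=18] open={R2,R3,R4,R5,R7}
Step 10: reserve R8 D 8 -> on_hand[A=60 B=59 C=13 D=27] avail[A=50 B=55 C=13 D=10] open={R2,R3,R4,R5,R7,R8}
Step 11: commit R8 -> on_hand[A=60 B=59 C=13 D=19] avail[A=50 B=55 C=13 D=10] open={R2,R3,R4,R5,R7}
Step 12: cancel R3 -> on_hand[A=60 B=59 C=13 D=19] avail[A=53 B=55 C=13 D=10] open={R2,R4,R5,R7}
Step 13: reserve R9 D 6 -> on_hand[A=60 B=59 C=13 D=19] avail[A=53 B=55 C=13 D=4] open={R2,R4,R5,R7,R9}
Step 14: commit R4 -> on_hand[A=53 B=59 C=13 D=19] avail[A=53 B=55 C=13 D=4] open={R2,R5,R7,R9}
Step 15: reserve R10 A 5 -> on_hand[A=53 B=59 C=13 D=19] avail[A=48 B=55 C=13 D=4] open={R10,R2,R5,R7,R9}
Step 16: reserve R11 B 8 -> on_hand[A=53 B=59 C=13 D=19] avail[A=48 B=47 C=13 D=4] open={R10,R11,R2,R5,R7,R9}
Step 17: reserve R12 C 9 -> on_hand[A=53 B=59 C=13 D=19] avail[A=48 B=47 C=4 D=4] open={R10,R11,R12,R2,R5,R7,R9}
Step 18: reserve R13 D 4 -> on_hand[A=53 B=59 C=13 D=19] avail[A=48 B=47 C=4 D=0] open={R10,R11,R12,R13,R2,R5,R7,R9}
Step 19: reserve R14 C 1 -> on_hand[A=53 B=59 C=13 D=19] avail[A=48 B=47 C=3 D=0] open={R10,R11,R12,R13,R14,R2,R5,R7,R9}
Step 20: reserve R15 C 1 -> on_hand[A=53 B=59 C=13 D=19] avail[A=48 B=47 C=2 D=0] open={R10,R11,R12,R13,R14,R15,R2,R5,R7,R9}
Step 21: commit R9 -> on_hand[A=53 B=59 C=13 D=13] avail[A=48 B=47 C=2 D=0] open={R10,R11,R12,R13,R14,R15,R2,R5,R7}
Step 22: reserve R16 B 3 -> on_hand[A=53 B=59 C=13 D=13] avail[A=48 B=44 C=2 D=0] open={R10,R11,R12,R13,R14,R15,R16,R2,R5,R7}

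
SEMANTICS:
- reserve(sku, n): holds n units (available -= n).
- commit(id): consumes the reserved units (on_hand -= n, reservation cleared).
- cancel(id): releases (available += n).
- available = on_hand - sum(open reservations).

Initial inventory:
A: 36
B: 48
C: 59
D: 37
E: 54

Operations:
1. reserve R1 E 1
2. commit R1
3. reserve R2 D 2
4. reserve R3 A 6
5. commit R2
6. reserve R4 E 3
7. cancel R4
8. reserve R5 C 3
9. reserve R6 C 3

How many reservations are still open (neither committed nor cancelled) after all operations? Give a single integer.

Step 1: reserve R1 E 1 -> on_hand[A=36 B=48 C=59 D=37 E=54] avail[A=36 B=48 C=59 D=37 E=53] open={R1}
Step 2: commit R1 -> on_hand[A=36 B=48 C=59 D=37 E=53] avail[A=36 B=48 C=59 D=37 E=53] open={}
Step 3: reserve R2 D 2 -> on_hand[A=36 B=48 C=59 D=37 E=53] avail[A=36 B=48 C=59 D=35 E=53] open={R2}
Step 4: reserve R3 A 6 -> on_hand[A=36 B=48 C=59 D=37 E=53] avail[A=30 B=48 C=59 D=35 E=53] open={R2,R3}
Step 5: commit R2 -> on_hand[A=36 B=48 C=59 D=35 E=53] avail[A=30 B=48 C=59 D=35 E=53] open={R3}
Step 6: reserve R4 E 3 -> on_hand[A=36 B=48 C=59 D=35 E=53] avail[A=30 B=48 C=59 D=35 E=50] open={R3,R4}
Step 7: cancel R4 -> on_hand[A=36 B=48 C=59 D=35 E=53] avail[A=30 B=48 C=59 D=35 E=53] open={R3}
Step 8: reserve R5 C 3 -> on_hand[A=36 B=48 C=59 D=35 E=53] avail[A=30 B=48 C=56 D=35 E=53] open={R3,R5}
Step 9: reserve R6 C 3 -> on_hand[A=36 B=48 C=59 D=35 E=53] avail[A=30 B=48 C=53 D=35 E=53] open={R3,R5,R6}
Open reservations: ['R3', 'R5', 'R6'] -> 3

Answer: 3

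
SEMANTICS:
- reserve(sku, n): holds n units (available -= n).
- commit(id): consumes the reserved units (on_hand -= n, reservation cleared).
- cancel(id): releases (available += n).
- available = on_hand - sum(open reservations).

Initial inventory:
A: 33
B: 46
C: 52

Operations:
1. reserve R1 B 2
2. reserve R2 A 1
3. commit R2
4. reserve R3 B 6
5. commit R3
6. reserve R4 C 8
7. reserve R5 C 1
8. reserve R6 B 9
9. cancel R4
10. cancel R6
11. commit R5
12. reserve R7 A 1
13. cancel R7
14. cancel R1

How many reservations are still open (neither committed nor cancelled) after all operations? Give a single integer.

Step 1: reserve R1 B 2 -> on_hand[A=33 B=46 C=52] avail[A=33 B=44 C=52] open={R1}
Step 2: reserve R2 A 1 -> on_hand[A=33 B=46 C=52] avail[A=32 B=44 C=52] open={R1,R2}
Step 3: commit R2 -> on_hand[A=32 B=46 C=52] avail[A=32 B=44 C=52] open={R1}
Step 4: reserve R3 B 6 -> on_hand[A=32 B=46 C=52] avail[A=32 B=38 C=52] open={R1,R3}
Step 5: commit R3 -> on_hand[A=32 B=40 C=52] avail[A=32 B=38 C=52] open={R1}
Step 6: reserve R4 C 8 -> on_hand[A=32 B=40 C=52] avail[A=32 B=38 C=44] open={R1,R4}
Step 7: reserve R5 C 1 -> on_hand[A=32 B=40 C=52] avail[A=32 B=38 C=43] open={R1,R4,R5}
Step 8: reserve R6 B 9 -> on_hand[A=32 B=40 C=52] avail[A=32 B=29 C=43] open={R1,R4,R5,R6}
Step 9: cancel R4 -> on_hand[A=32 B=40 C=52] avail[A=32 B=29 C=51] open={R1,R5,R6}
Step 10: cancel R6 -> on_hand[A=32 B=40 C=52] avail[A=32 B=38 C=51] open={R1,R5}
Step 11: commit R5 -> on_hand[A=32 B=40 C=51] avail[A=32 B=38 C=51] open={R1}
Step 12: reserve R7 A 1 -> on_hand[A=32 B=40 C=51] avail[A=31 B=38 C=51] open={R1,R7}
Step 13: cancel R7 -> on_hand[A=32 B=40 C=51] avail[A=32 B=38 C=51] open={R1}
Step 14: cancel R1 -> on_hand[A=32 B=40 C=51] avail[A=32 B=40 C=51] open={}
Open reservations: [] -> 0

Answer: 0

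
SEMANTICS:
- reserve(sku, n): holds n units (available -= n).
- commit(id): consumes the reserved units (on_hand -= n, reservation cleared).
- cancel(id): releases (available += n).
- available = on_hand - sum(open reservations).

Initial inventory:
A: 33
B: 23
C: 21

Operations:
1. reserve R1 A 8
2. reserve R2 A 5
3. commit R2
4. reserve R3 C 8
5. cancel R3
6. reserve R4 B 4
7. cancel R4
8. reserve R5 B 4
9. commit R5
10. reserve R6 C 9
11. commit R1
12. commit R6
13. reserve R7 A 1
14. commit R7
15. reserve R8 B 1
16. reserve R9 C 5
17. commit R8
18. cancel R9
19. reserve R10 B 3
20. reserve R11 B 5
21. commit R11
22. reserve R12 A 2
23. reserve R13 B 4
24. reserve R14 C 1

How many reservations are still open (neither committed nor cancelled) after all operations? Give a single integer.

Step 1: reserve R1 A 8 -> on_hand[A=33 B=23 C=21] avail[A=25 B=23 C=21] open={R1}
Step 2: reserve R2 A 5 -> on_hand[A=33 B=23 C=21] avail[A=20 B=23 C=21] open={R1,R2}
Step 3: commit R2 -> on_hand[A=28 B=23 C=21] avail[A=20 B=23 C=21] open={R1}
Step 4: reserve R3 C 8 -> on_hand[A=28 B=23 C=21] avail[A=20 B=23 C=13] open={R1,R3}
Step 5: cancel R3 -> on_hand[A=28 B=23 C=21] avail[A=20 B=23 C=21] open={R1}
Step 6: reserve R4 B 4 -> on_hand[A=28 B=23 C=21] avail[A=20 B=19 C=21] open={R1,R4}
Step 7: cancel R4 -> on_hand[A=28 B=23 C=21] avail[A=20 B=23 C=21] open={R1}
Step 8: reserve R5 B 4 -> on_hand[A=28 B=23 C=21] avail[A=20 B=19 C=21] open={R1,R5}
Step 9: commit R5 -> on_hand[A=28 B=19 C=21] avail[A=20 B=19 C=21] open={R1}
Step 10: reserve R6 C 9 -> on_hand[A=28 B=19 C=21] avail[A=20 B=19 C=12] open={R1,R6}
Step 11: commit R1 -> on_hand[A=20 B=19 C=21] avail[A=20 B=19 C=12] open={R6}
Step 12: commit R6 -> on_hand[A=20 B=19 C=12] avail[A=20 B=19 C=12] open={}
Step 13: reserve R7 A 1 -> on_hand[A=20 B=19 C=12] avail[A=19 B=19 C=12] open={R7}
Step 14: commit R7 -> on_hand[A=19 B=19 C=12] avail[A=19 B=19 C=12] open={}
Step 15: reserve R8 B 1 -> on_hand[A=19 B=19 C=12] avail[A=19 B=18 C=12] open={R8}
Step 16: reserve R9 C 5 -> on_hand[A=19 B=19 C=12] avail[A=19 B=18 C=7] open={R8,R9}
Step 17: commit R8 -> on_hand[A=19 B=18 C=12] avail[A=19 B=18 C=7] open={R9}
Step 18: cancel R9 -> on_hand[A=19 B=18 C=12] avail[A=19 B=18 C=12] open={}
Step 19: reserve R10 B 3 -> on_hand[A=19 B=18 C=12] avail[A=19 B=15 C=12] open={R10}
Step 20: reserve R11 B 5 -> on_hand[A=19 B=18 C=12] avail[A=19 B=10 C=12] open={R10,R11}
Step 21: commit R11 -> on_hand[A=19 B=13 C=12] avail[A=19 B=10 C=12] open={R10}
Step 22: reserve R12 A 2 -> on_hand[A=19 B=13 C=12] avail[A=17 B=10 C=12] open={R10,R12}
Step 23: reserve R13 B 4 -> on_hand[A=19 B=13 C=12] avail[A=17 B=6 C=12] open={R10,R12,R13}
Step 24: reserve R14 C 1 -> on_hand[A=19 B=13 C=12] avail[A=17 B=6 C=11] open={R10,R12,R13,R14}
Open reservations: ['R10', 'R12', 'R13', 'R14'] -> 4

Answer: 4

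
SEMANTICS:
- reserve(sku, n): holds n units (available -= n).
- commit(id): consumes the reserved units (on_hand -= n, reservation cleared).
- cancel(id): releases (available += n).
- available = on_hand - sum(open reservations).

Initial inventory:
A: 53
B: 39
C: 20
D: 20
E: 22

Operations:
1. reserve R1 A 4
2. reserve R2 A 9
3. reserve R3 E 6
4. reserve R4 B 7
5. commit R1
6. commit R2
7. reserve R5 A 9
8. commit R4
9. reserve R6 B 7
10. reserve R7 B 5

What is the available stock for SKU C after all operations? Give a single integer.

Step 1: reserve R1 A 4 -> on_hand[A=53 B=39 C=20 D=20 E=22] avail[A=49 B=39 C=20 D=20 E=22] open={R1}
Step 2: reserve R2 A 9 -> on_hand[A=53 B=39 C=20 D=20 E=22] avail[A=40 B=39 C=20 D=20 E=22] open={R1,R2}
Step 3: reserve R3 E 6 -> on_hand[A=53 B=39 C=20 D=20 E=22] avail[A=40 B=39 C=20 D=20 E=16] open={R1,R2,R3}
Step 4: reserve R4 B 7 -> on_hand[A=53 B=39 C=20 D=20 E=22] avail[A=40 B=32 C=20 D=20 E=16] open={R1,R2,R3,R4}
Step 5: commit R1 -> on_hand[A=49 B=39 C=20 D=20 E=22] avail[A=40 B=32 C=20 D=20 E=16] open={R2,R3,R4}
Step 6: commit R2 -> on_hand[A=40 B=39 C=20 D=20 E=22] avail[A=40 B=32 C=20 D=20 E=16] open={R3,R4}
Step 7: reserve R5 A 9 -> on_hand[A=40 B=39 C=20 D=20 E=22] avail[A=31 B=32 C=20 D=20 E=16] open={R3,R4,R5}
Step 8: commit R4 -> on_hand[A=40 B=32 C=20 D=20 E=22] avail[A=31 B=32 C=20 D=20 E=16] open={R3,R5}
Step 9: reserve R6 B 7 -> on_hand[A=40 B=32 C=20 D=20 E=22] avail[A=31 B=25 C=20 D=20 E=16] open={R3,R5,R6}
Step 10: reserve R7 B 5 -> on_hand[A=40 B=32 C=20 D=20 E=22] avail[A=31 B=20 C=20 D=20 E=16] open={R3,R5,R6,R7}
Final available[C] = 20

Answer: 20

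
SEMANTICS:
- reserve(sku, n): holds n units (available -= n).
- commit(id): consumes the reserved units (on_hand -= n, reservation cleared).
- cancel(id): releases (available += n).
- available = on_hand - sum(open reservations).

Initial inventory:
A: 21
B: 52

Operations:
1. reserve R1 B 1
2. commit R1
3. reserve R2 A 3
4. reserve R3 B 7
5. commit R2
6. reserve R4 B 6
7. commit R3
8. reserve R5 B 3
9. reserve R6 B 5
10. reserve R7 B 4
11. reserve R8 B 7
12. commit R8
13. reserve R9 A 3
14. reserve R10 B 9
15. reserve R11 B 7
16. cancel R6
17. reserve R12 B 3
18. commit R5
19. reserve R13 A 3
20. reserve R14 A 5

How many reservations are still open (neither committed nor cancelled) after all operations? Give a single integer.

Answer: 8

Derivation:
Step 1: reserve R1 B 1 -> on_hand[A=21 B=52] avail[A=21 B=51] open={R1}
Step 2: commit R1 -> on_hand[A=21 B=51] avail[A=21 B=51] open={}
Step 3: reserve R2 A 3 -> on_hand[A=21 B=51] avail[A=18 B=51] open={R2}
Step 4: reserve R3 B 7 -> on_hand[A=21 B=51] avail[A=18 B=44] open={R2,R3}
Step 5: commit R2 -> on_hand[A=18 B=51] avail[A=18 B=44] open={R3}
Step 6: reserve R4 B 6 -> on_hand[A=18 B=51] avail[A=18 B=38] open={R3,R4}
Step 7: commit R3 -> on_hand[A=18 B=44] avail[A=18 B=38] open={R4}
Step 8: reserve R5 B 3 -> on_hand[A=18 B=44] avail[A=18 B=35] open={R4,R5}
Step 9: reserve R6 B 5 -> on_hand[A=18 B=44] avail[A=18 B=30] open={R4,R5,R6}
Step 10: reserve R7 B 4 -> on_hand[A=18 B=44] avail[A=18 B=26] open={R4,R5,R6,R7}
Step 11: reserve R8 B 7 -> on_hand[A=18 B=44] avail[A=18 B=19] open={R4,R5,R6,R7,R8}
Step 12: commit R8 -> on_hand[A=18 B=37] avail[A=18 B=19] open={R4,R5,R6,R7}
Step 13: reserve R9 A 3 -> on_hand[A=18 B=37] avail[A=15 B=19] open={R4,R5,R6,R7,R9}
Step 14: reserve R10 B 9 -> on_hand[A=18 B=37] avail[A=15 B=10] open={R10,R4,R5,R6,R7,R9}
Step 15: reserve R11 B 7 -> on_hand[A=18 B=37] avail[A=15 B=3] open={R10,R11,R4,R5,R6,R7,R9}
Step 16: cancel R6 -> on_hand[A=18 B=37] avail[A=15 B=8] open={R10,R11,R4,R5,R7,R9}
Step 17: reserve R12 B 3 -> on_hand[A=18 B=37] avail[A=15 B=5] open={R10,R11,R12,R4,R5,R7,R9}
Step 18: commit R5 -> on_hand[A=18 B=34] avail[A=15 B=5] open={R10,R11,R12,R4,R7,R9}
Step 19: reserve R13 A 3 -> on_hand[A=18 B=34] avail[A=12 B=5] open={R10,R11,R12,R13,R4,R7,R9}
Step 20: reserve R14 A 5 -> on_hand[A=18 B=34] avail[A=7 B=5] open={R10,R11,R12,R13,R14,R4,R7,R9}
Open reservations: ['R10', 'R11', 'R12', 'R13', 'R14', 'R4', 'R7', 'R9'] -> 8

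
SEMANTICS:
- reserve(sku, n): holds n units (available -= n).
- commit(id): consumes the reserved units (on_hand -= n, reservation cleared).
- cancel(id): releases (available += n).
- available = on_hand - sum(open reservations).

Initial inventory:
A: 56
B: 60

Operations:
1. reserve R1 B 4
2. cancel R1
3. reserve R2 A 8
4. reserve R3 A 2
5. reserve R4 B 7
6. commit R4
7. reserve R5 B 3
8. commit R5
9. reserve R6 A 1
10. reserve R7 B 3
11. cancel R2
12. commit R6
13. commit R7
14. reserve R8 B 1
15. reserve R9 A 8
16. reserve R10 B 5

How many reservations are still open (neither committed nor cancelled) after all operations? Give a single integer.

Answer: 4

Derivation:
Step 1: reserve R1 B 4 -> on_hand[A=56 B=60] avail[A=56 B=56] open={R1}
Step 2: cancel R1 -> on_hand[A=56 B=60] avail[A=56 B=60] open={}
Step 3: reserve R2 A 8 -> on_hand[A=56 B=60] avail[A=48 B=60] open={R2}
Step 4: reserve R3 A 2 -> on_hand[A=56 B=60] avail[A=46 B=60] open={R2,R3}
Step 5: reserve R4 B 7 -> on_hand[A=56 B=60] avail[A=46 B=53] open={R2,R3,R4}
Step 6: commit R4 -> on_hand[A=56 B=53] avail[A=46 B=53] open={R2,R3}
Step 7: reserve R5 B 3 -> on_hand[A=56 B=53] avail[A=46 B=50] open={R2,R3,R5}
Step 8: commit R5 -> on_hand[A=56 B=50] avail[A=46 B=50] open={R2,R3}
Step 9: reserve R6 A 1 -> on_hand[A=56 B=50] avail[A=45 B=50] open={R2,R3,R6}
Step 10: reserve R7 B 3 -> on_hand[A=56 B=50] avail[A=45 B=47] open={R2,R3,R6,R7}
Step 11: cancel R2 -> on_hand[A=56 B=50] avail[A=53 B=47] open={R3,R6,R7}
Step 12: commit R6 -> on_hand[A=55 B=50] avail[A=53 B=47] open={R3,R7}
Step 13: commit R7 -> on_hand[A=55 B=47] avail[A=53 B=47] open={R3}
Step 14: reserve R8 B 1 -> on_hand[A=55 B=47] avail[A=53 B=46] open={R3,R8}
Step 15: reserve R9 A 8 -> on_hand[A=55 B=47] avail[A=45 B=46] open={R3,R8,R9}
Step 16: reserve R10 B 5 -> on_hand[A=55 B=47] avail[A=45 B=41] open={R10,R3,R8,R9}
Open reservations: ['R10', 'R3', 'R8', 'R9'] -> 4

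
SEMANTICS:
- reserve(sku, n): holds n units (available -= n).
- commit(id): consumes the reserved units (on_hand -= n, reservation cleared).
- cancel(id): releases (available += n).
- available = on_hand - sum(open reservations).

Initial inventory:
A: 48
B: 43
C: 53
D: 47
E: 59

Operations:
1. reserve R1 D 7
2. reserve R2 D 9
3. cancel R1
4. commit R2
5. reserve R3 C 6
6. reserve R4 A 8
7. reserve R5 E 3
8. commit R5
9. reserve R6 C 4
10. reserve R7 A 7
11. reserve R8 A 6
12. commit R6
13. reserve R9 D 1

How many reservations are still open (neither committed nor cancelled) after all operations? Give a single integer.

Step 1: reserve R1 D 7 -> on_hand[A=48 B=43 C=53 D=47 E=59] avail[A=48 B=43 C=53 D=40 E=59] open={R1}
Step 2: reserve R2 D 9 -> on_hand[A=48 B=43 C=53 D=47 E=59] avail[A=48 B=43 C=53 D=31 E=59] open={R1,R2}
Step 3: cancel R1 -> on_hand[A=48 B=43 C=53 D=47 E=59] avail[A=48 B=43 C=53 D=38 E=59] open={R2}
Step 4: commit R2 -> on_hand[A=48 B=43 C=53 D=38 E=59] avail[A=48 B=43 C=53 D=38 E=59] open={}
Step 5: reserve R3 C 6 -> on_hand[A=48 B=43 C=53 D=38 E=59] avail[A=48 B=43 C=47 D=38 E=59] open={R3}
Step 6: reserve R4 A 8 -> on_hand[A=48 B=43 C=53 D=38 E=59] avail[A=40 B=43 C=47 D=38 E=59] open={R3,R4}
Step 7: reserve R5 E 3 -> on_hand[A=48 B=43 C=53 D=38 E=59] avail[A=40 B=43 C=47 D=38 E=56] open={R3,R4,R5}
Step 8: commit R5 -> on_hand[A=48 B=43 C=53 D=38 E=56] avail[A=40 B=43 C=47 D=38 E=56] open={R3,R4}
Step 9: reserve R6 C 4 -> on_hand[A=48 B=43 C=53 D=38 E=56] avail[A=40 B=43 C=43 D=38 E=56] open={R3,R4,R6}
Step 10: reserve R7 A 7 -> on_hand[A=48 B=43 C=53 D=38 E=56] avail[A=33 B=43 C=43 D=38 E=56] open={R3,R4,R6,R7}
Step 11: reserve R8 A 6 -> on_hand[A=48 B=43 C=53 D=38 E=56] avail[A=27 B=43 C=43 D=38 E=56] open={R3,R4,R6,R7,R8}
Step 12: commit R6 -> on_hand[A=48 B=43 C=49 D=38 E=56] avail[A=27 B=43 C=43 D=38 E=56] open={R3,R4,R7,R8}
Step 13: reserve R9 D 1 -> on_hand[A=48 B=43 C=49 D=38 E=56] avail[A=27 B=43 C=43 D=37 E=56] open={R3,R4,R7,R8,R9}
Open reservations: ['R3', 'R4', 'R7', 'R8', 'R9'] -> 5

Answer: 5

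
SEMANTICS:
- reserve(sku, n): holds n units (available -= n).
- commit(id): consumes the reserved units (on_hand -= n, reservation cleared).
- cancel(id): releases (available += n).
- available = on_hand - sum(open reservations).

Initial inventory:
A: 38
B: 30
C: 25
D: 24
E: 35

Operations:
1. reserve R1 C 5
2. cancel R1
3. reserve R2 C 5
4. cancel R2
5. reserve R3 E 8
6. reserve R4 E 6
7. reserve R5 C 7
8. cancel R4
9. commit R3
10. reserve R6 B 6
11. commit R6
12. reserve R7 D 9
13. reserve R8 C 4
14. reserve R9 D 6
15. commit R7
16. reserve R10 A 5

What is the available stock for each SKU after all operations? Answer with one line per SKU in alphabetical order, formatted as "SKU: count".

Answer: A: 33
B: 24
C: 14
D: 9
E: 27

Derivation:
Step 1: reserve R1 C 5 -> on_hand[A=38 B=30 C=25 D=24 E=35] avail[A=38 B=30 C=20 D=24 E=35] open={R1}
Step 2: cancel R1 -> on_hand[A=38 B=30 C=25 D=24 E=35] avail[A=38 B=30 C=25 D=24 E=35] open={}
Step 3: reserve R2 C 5 -> on_hand[A=38 B=30 C=25 D=24 E=35] avail[A=38 B=30 C=20 D=24 E=35] open={R2}
Step 4: cancel R2 -> on_hand[A=38 B=30 C=25 D=24 E=35] avail[A=38 B=30 C=25 D=24 E=35] open={}
Step 5: reserve R3 E 8 -> on_hand[A=38 B=30 C=25 D=24 E=35] avail[A=38 B=30 C=25 D=24 E=27] open={R3}
Step 6: reserve R4 E 6 -> on_hand[A=38 B=30 C=25 D=24 E=35] avail[A=38 B=30 C=25 D=24 E=21] open={R3,R4}
Step 7: reserve R5 C 7 -> on_hand[A=38 B=30 C=25 D=24 E=35] avail[A=38 B=30 C=18 D=24 E=21] open={R3,R4,R5}
Step 8: cancel R4 -> on_hand[A=38 B=30 C=25 D=24 E=35] avail[A=38 B=30 C=18 D=24 E=27] open={R3,R5}
Step 9: commit R3 -> on_hand[A=38 B=30 C=25 D=24 E=27] avail[A=38 B=30 C=18 D=24 E=27] open={R5}
Step 10: reserve R6 B 6 -> on_hand[A=38 B=30 C=25 D=24 E=27] avail[A=38 B=24 C=18 D=24 E=27] open={R5,R6}
Step 11: commit R6 -> on_hand[A=38 B=24 C=25 D=24 E=27] avail[A=38 B=24 C=18 D=24 E=27] open={R5}
Step 12: reserve R7 D 9 -> on_hand[A=38 B=24 C=25 D=24 E=27] avail[A=38 B=24 C=18 D=15 E=27] open={R5,R7}
Step 13: reserve R8 C 4 -> on_hand[A=38 B=24 C=25 D=24 E=27] avail[A=38 B=24 C=14 D=15 E=27] open={R5,R7,R8}
Step 14: reserve R9 D 6 -> on_hand[A=38 B=24 C=25 D=24 E=27] avail[A=38 B=24 C=14 D=9 E=27] open={R5,R7,R8,R9}
Step 15: commit R7 -> on_hand[A=38 B=24 C=25 D=15 E=27] avail[A=38 B=24 C=14 D=9 E=27] open={R5,R8,R9}
Step 16: reserve R10 A 5 -> on_hand[A=38 B=24 C=25 D=15 E=27] avail[A=33 B=24 C=14 D=9 E=27] open={R10,R5,R8,R9}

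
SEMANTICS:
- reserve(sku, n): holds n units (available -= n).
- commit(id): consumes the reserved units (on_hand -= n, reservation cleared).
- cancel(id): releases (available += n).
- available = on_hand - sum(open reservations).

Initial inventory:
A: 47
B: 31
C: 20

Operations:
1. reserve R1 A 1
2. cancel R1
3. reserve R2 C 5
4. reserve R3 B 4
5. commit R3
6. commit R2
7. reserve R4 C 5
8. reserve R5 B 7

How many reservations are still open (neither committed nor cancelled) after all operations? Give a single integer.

Step 1: reserve R1 A 1 -> on_hand[A=47 B=31 C=20] avail[A=46 B=31 C=20] open={R1}
Step 2: cancel R1 -> on_hand[A=47 B=31 C=20] avail[A=47 B=31 C=20] open={}
Step 3: reserve R2 C 5 -> on_hand[A=47 B=31 C=20] avail[A=47 B=31 C=15] open={R2}
Step 4: reserve R3 B 4 -> on_hand[A=47 B=31 C=20] avail[A=47 B=27 C=15] open={R2,R3}
Step 5: commit R3 -> on_hand[A=47 B=27 C=20] avail[A=47 B=27 C=15] open={R2}
Step 6: commit R2 -> on_hand[A=47 B=27 C=15] avail[A=47 B=27 C=15] open={}
Step 7: reserve R4 C 5 -> on_hand[A=47 B=27 C=15] avail[A=47 B=27 C=10] open={R4}
Step 8: reserve R5 B 7 -> on_hand[A=47 B=27 C=15] avail[A=47 B=20 C=10] open={R4,R5}
Open reservations: ['R4', 'R5'] -> 2

Answer: 2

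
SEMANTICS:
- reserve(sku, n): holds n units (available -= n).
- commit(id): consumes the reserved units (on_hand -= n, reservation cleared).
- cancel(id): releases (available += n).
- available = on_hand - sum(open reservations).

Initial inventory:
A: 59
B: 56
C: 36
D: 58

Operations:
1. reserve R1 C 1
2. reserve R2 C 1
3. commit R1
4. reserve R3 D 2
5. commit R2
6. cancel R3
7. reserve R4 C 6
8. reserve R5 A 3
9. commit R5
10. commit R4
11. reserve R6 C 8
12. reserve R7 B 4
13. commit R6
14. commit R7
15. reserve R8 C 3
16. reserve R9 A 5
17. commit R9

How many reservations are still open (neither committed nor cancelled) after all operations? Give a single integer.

Answer: 1

Derivation:
Step 1: reserve R1 C 1 -> on_hand[A=59 B=56 C=36 D=58] avail[A=59 B=56 C=35 D=58] open={R1}
Step 2: reserve R2 C 1 -> on_hand[A=59 B=56 C=36 D=58] avail[A=59 B=56 C=34 D=58] open={R1,R2}
Step 3: commit R1 -> on_hand[A=59 B=56 C=35 D=58] avail[A=59 B=56 C=34 D=58] open={R2}
Step 4: reserve R3 D 2 -> on_hand[A=59 B=56 C=35 D=58] avail[A=59 B=56 C=34 D=56] open={R2,R3}
Step 5: commit R2 -> on_hand[A=59 B=56 C=34 D=58] avail[A=59 B=56 C=34 D=56] open={R3}
Step 6: cancel R3 -> on_hand[A=59 B=56 C=34 D=58] avail[A=59 B=56 C=34 D=58] open={}
Step 7: reserve R4 C 6 -> on_hand[A=59 B=56 C=34 D=58] avail[A=59 B=56 C=28 D=58] open={R4}
Step 8: reserve R5 A 3 -> on_hand[A=59 B=56 C=34 D=58] avail[A=56 B=56 C=28 D=58] open={R4,R5}
Step 9: commit R5 -> on_hand[A=56 B=56 C=34 D=58] avail[A=56 B=56 C=28 D=58] open={R4}
Step 10: commit R4 -> on_hand[A=56 B=56 C=28 D=58] avail[A=56 B=56 C=28 D=58] open={}
Step 11: reserve R6 C 8 -> on_hand[A=56 B=56 C=28 D=58] avail[A=56 B=56 C=20 D=58] open={R6}
Step 12: reserve R7 B 4 -> on_hand[A=56 B=56 C=28 D=58] avail[A=56 B=52 C=20 D=58] open={R6,R7}
Step 13: commit R6 -> on_hand[A=56 B=56 C=20 D=58] avail[A=56 B=52 C=20 D=58] open={R7}
Step 14: commit R7 -> on_hand[A=56 B=52 C=20 D=58] avail[A=56 B=52 C=20 D=58] open={}
Step 15: reserve R8 C 3 -> on_hand[A=56 B=52 C=20 D=58] avail[A=56 B=52 C=17 D=58] open={R8}
Step 16: reserve R9 A 5 -> on_hand[A=56 B=52 C=20 D=58] avail[A=51 B=52 C=17 D=58] open={R8,R9}
Step 17: commit R9 -> on_hand[A=51 B=52 C=20 D=58] avail[A=51 B=52 C=17 D=58] open={R8}
Open reservations: ['R8'] -> 1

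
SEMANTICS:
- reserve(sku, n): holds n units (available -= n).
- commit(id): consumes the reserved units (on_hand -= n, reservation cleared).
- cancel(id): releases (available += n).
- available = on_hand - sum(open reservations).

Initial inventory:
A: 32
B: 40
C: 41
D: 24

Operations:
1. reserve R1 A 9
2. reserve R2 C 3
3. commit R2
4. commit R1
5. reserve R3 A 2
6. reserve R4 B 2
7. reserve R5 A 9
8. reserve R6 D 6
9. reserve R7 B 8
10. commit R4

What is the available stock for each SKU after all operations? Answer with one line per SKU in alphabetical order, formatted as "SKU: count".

Step 1: reserve R1 A 9 -> on_hand[A=32 B=40 C=41 D=24] avail[A=23 B=40 C=41 D=24] open={R1}
Step 2: reserve R2 C 3 -> on_hand[A=32 B=40 C=41 D=24] avail[A=23 B=40 C=38 D=24] open={R1,R2}
Step 3: commit R2 -> on_hand[A=32 B=40 C=38 D=24] avail[A=23 B=40 C=38 D=24] open={R1}
Step 4: commit R1 -> on_hand[A=23 B=40 C=38 D=24] avail[A=23 B=40 C=38 D=24] open={}
Step 5: reserve R3 A 2 -> on_hand[A=23 B=40 C=38 D=24] avail[A=21 B=40 C=38 D=24] open={R3}
Step 6: reserve R4 B 2 -> on_hand[A=23 B=40 C=38 D=24] avail[A=21 B=38 C=38 D=24] open={R3,R4}
Step 7: reserve R5 A 9 -> on_hand[A=23 B=40 C=38 D=24] avail[A=12 B=38 C=38 D=24] open={R3,R4,R5}
Step 8: reserve R6 D 6 -> on_hand[A=23 B=40 C=38 D=24] avail[A=12 B=38 C=38 D=18] open={R3,R4,R5,R6}
Step 9: reserve R7 B 8 -> on_hand[A=23 B=40 C=38 D=24] avail[A=12 B=30 C=38 D=18] open={R3,R4,R5,R6,R7}
Step 10: commit R4 -> on_hand[A=23 B=38 C=38 D=24] avail[A=12 B=30 C=38 D=18] open={R3,R5,R6,R7}

Answer: A: 12
B: 30
C: 38
D: 18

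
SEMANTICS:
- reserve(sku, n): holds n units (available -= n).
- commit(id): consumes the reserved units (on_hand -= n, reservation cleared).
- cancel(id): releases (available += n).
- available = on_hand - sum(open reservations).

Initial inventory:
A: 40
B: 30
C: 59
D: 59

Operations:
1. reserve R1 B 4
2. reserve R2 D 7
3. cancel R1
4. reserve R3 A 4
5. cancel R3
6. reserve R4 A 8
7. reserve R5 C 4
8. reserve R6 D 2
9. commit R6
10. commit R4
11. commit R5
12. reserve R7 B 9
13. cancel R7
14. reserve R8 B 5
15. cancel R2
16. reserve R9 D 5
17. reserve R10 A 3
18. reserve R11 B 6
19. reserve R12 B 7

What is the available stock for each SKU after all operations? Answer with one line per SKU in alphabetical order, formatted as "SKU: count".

Answer: A: 29
B: 12
C: 55
D: 52

Derivation:
Step 1: reserve R1 B 4 -> on_hand[A=40 B=30 C=59 D=59] avail[A=40 B=26 C=59 D=59] open={R1}
Step 2: reserve R2 D 7 -> on_hand[A=40 B=30 C=59 D=59] avail[A=40 B=26 C=59 D=52] open={R1,R2}
Step 3: cancel R1 -> on_hand[A=40 B=30 C=59 D=59] avail[A=40 B=30 C=59 D=52] open={R2}
Step 4: reserve R3 A 4 -> on_hand[A=40 B=30 C=59 D=59] avail[A=36 B=30 C=59 D=52] open={R2,R3}
Step 5: cancel R3 -> on_hand[A=40 B=30 C=59 D=59] avail[A=40 B=30 C=59 D=52] open={R2}
Step 6: reserve R4 A 8 -> on_hand[A=40 B=30 C=59 D=59] avail[A=32 B=30 C=59 D=52] open={R2,R4}
Step 7: reserve R5 C 4 -> on_hand[A=40 B=30 C=59 D=59] avail[A=32 B=30 C=55 D=52] open={R2,R4,R5}
Step 8: reserve R6 D 2 -> on_hand[A=40 B=30 C=59 D=59] avail[A=32 B=30 C=55 D=50] open={R2,R4,R5,R6}
Step 9: commit R6 -> on_hand[A=40 B=30 C=59 D=57] avail[A=32 B=30 C=55 D=50] open={R2,R4,R5}
Step 10: commit R4 -> on_hand[A=32 B=30 C=59 D=57] avail[A=32 B=30 C=55 D=50] open={R2,R5}
Step 11: commit R5 -> on_hand[A=32 B=30 C=55 D=57] avail[A=32 B=30 C=55 D=50] open={R2}
Step 12: reserve R7 B 9 -> on_hand[A=32 B=30 C=55 D=57] avail[A=32 B=21 C=55 D=50] open={R2,R7}
Step 13: cancel R7 -> on_hand[A=32 B=30 C=55 D=57] avail[A=32 B=30 C=55 D=50] open={R2}
Step 14: reserve R8 B 5 -> on_hand[A=32 B=30 C=55 D=57] avail[A=32 B=25 C=55 D=50] open={R2,R8}
Step 15: cancel R2 -> on_hand[A=32 B=30 C=55 D=57] avail[A=32 B=25 C=55 D=57] open={R8}
Step 16: reserve R9 D 5 -> on_hand[A=32 B=30 C=55 D=57] avail[A=32 B=25 C=55 D=52] open={R8,R9}
Step 17: reserve R10 A 3 -> on_hand[A=32 B=30 C=55 D=57] avail[A=29 B=25 C=55 D=52] open={R10,R8,R9}
Step 18: reserve R11 B 6 -> on_hand[A=32 B=30 C=55 D=57] avail[A=29 B=19 C=55 D=52] open={R10,R11,R8,R9}
Step 19: reserve R12 B 7 -> on_hand[A=32 B=30 C=55 D=57] avail[A=29 B=12 C=55 D=52] open={R10,R11,R12,R8,R9}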